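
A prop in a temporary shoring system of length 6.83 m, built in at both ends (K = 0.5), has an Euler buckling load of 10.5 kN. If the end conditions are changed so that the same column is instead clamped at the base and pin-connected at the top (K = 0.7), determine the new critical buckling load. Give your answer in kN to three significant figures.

P_cr ∝ 1/K², so P_cr,new = P_cr,old × (K_old/K_new)² = 10.5 × (0.5/0.7)²
= 10.5 × 0.5102 = 5.36 kN

P_cr ≈ 5.36 kN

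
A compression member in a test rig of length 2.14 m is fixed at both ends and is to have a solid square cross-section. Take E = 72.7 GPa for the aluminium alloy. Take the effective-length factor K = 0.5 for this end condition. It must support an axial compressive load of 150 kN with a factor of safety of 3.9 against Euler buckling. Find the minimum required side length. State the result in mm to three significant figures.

a ≈ 57.9 mm

Required P_cr = n·P = 3.9 × 150 = 585.0 kN
L_e = K·L = 0.5 × 2.14 = 1.070 m
Required I = P_cr·L_e²/(π²E) = 5.850×10^5 × 1.070² / (π² × 7.27×10^10) = 9.334×10^-7 m⁴
I_req = 9.334×10^5 mm⁴
Solid square: I = a⁴/12  ⇒  a = (12I)^(1/4) = (12×9.334×10^5)^(1/4) = 57.9 mm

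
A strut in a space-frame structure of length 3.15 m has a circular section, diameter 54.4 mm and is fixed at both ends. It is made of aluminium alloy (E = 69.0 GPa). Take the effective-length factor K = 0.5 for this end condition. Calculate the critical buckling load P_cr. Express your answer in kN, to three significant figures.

I = πd⁴/64 = π×54.4⁴/64 = 4.299×10^5 mm⁴
I = 4.299×10^5 mm⁴ = 4.299×10^-7 m⁴
Effective length L_e = K·L = 0.5 × 3.15 = 1.575 m
P_cr = π²EI / L_e² = π² × 69.0×10⁹ × 4.299×10^-7 / 1.575² = 1.180×10^5 N

P_cr ≈ 118 kN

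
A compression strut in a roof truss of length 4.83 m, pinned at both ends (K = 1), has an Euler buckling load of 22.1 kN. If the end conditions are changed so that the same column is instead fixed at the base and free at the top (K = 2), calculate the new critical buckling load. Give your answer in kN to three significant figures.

P_cr ≈ 5.52 kN

P_cr ∝ 1/K², so P_cr,new = P_cr,old × (K_old/K_new)² = 22.1 × (1/2)²
= 22.1 × 0.2500 = 5.52 kN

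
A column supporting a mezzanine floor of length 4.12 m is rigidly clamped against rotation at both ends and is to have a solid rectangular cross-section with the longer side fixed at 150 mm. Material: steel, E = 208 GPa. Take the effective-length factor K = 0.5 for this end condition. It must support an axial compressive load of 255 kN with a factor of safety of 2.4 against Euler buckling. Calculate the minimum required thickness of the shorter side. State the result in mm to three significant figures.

Required P_cr = n·P = 2.4 × 255 = 612.0 kN
L_e = K·L = 0.5 × 4.12 = 2.060 m
Required I = P_cr·L_e²/(π²E) = 6.120×10^5 × 2.060² / (π² × 2.08×10^11) = 1.265×10^-6 m⁴
I_req = 1.265×10^6 mm⁴
Rectangle, weak axis: I_min = h·b³/12 with h = 150 mm fixed  ⇒  b = (12I/h)^(1/3) = 46.6 mm

b ≈ 46.6 mm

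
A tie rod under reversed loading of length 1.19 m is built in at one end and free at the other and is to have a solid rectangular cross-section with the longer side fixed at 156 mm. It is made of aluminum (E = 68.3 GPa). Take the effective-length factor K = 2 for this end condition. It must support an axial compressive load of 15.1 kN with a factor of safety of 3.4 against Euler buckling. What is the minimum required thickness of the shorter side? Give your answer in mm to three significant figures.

b ≈ 32.1 mm

Required P_cr = n·P = 3.4 × 15.1 = 51.34 kN
L_e = K·L = 2 × 1.19 = 2.380 m
Required I = P_cr·L_e²/(π²E) = 5.134×10^4 × 2.380² / (π² × 6.83×10^10) = 4.314×10^-7 m⁴
I_req = 4.314×10^5 mm⁴
Rectangle, weak axis: I_min = h·b³/12 with h = 156 mm fixed  ⇒  b = (12I/h)^(1/3) = 32.1 mm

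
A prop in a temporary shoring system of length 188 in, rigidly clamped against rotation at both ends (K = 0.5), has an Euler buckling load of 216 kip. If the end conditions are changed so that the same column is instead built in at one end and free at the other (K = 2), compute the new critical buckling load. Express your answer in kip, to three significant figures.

P_cr ∝ 1/K², so P_cr,new = P_cr,old × (K_old/K_new)² = 216 × (0.5/2)²
= 216 × 0.06250 = 13.5 kip

P_cr ≈ 13.5 kip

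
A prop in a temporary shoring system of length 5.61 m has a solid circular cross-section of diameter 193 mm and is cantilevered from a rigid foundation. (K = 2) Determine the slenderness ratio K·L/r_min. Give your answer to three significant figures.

λ ≈ 233

For a solid circle r = d/4 = 193/4 = 48.25 mm
L_e = K·L = 2 × 5.61 m = 11.22 m = 11220 mm
λ = L_e / r_min = 11220 / 48.25 = 233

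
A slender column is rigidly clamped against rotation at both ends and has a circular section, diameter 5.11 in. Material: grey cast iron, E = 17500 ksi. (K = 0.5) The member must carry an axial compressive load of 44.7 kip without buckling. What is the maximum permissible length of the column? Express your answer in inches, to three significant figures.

L_max ≈ 719 in

I = πd⁴/64 = π×5.11⁴/64 = 33.47 in⁴
At the buckling limit P_cr = P = 4.470×10^4 lb
From P_cr = π²EI/(K·L)²:  L = (1/K)·√(π²EI/P_cr) = (1/0.5)·√(π²×1.75×10^7×33.47/4.470×10^4)
L = 719 in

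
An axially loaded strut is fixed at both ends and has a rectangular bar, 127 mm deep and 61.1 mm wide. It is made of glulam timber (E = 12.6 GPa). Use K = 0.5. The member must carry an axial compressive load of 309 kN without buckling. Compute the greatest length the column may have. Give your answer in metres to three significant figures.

Buckling occurs about the weak axis: I_min = h·b³/12 with b = 61.1 mm (the shorter side).
I_min = 127×61.1³/12 = 2.414×10^6 mm⁴
I = 2.414×10^-6 m⁴
At the buckling limit P_cr = P = 3.090×10^5 N
From P_cr = π²EI/(K·L)²:  L = (1/K)·√(π²EI/P_cr) = (1/0.5)·√(π²×1.26×10^10×2.414×10^-6/3.090×10^5)
L = 1.97 m

L_max ≈ 1.97 m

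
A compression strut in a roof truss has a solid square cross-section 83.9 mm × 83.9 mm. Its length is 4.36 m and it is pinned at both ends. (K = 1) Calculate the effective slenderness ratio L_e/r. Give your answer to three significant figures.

λ ≈ 180

I = a⁴/12 = 83.9⁴/12 = 4.129×10^6 mm⁴
A = 7.039×10^3 mm²;  r_min = √(I/A) = √(4.129×10^6/7.039×10^3) = 24.22 mm
L_e = K·L = 1 × 4.36 m = 4.360 m = 4360.0 mm
λ = L_e / r_min = 4360.0 / 24.22 = 180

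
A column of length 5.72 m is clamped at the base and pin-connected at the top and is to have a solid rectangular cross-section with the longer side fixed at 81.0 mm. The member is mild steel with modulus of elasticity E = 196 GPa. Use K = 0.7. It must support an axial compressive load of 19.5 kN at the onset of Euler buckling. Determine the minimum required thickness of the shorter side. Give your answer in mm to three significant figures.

L_e = K·L = 0.7 × 5.72 = 4.004 m
Required I = P_cr·L_e²/(π²E) = 1.950×10^4 × 4.004² / (π² × 1.96×10^11) = 1.616×10^-7 m⁴
I_req = 1.616×10^5 mm⁴
Rectangle, weak axis: I_min = h·b³/12 with h = 81.0 mm fixed  ⇒  b = (12I/h)^(1/3) = 28.8 mm

b ≈ 28.8 mm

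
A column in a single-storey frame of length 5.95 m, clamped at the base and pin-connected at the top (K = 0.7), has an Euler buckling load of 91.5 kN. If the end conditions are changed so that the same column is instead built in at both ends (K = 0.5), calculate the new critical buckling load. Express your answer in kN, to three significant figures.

P_cr ∝ 1/K², so P_cr,new = P_cr,old × (K_old/K_new)² = 91.5 × (0.7/0.5)²
= 91.5 × 1.960 = 179 kN

P_cr ≈ 179 kN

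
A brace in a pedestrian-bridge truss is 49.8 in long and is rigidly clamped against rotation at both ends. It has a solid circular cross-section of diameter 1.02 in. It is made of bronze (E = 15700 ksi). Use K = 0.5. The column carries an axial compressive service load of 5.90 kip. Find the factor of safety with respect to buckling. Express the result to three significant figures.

n ≈ 2.25

I = πd⁴/64 = π×1.02⁴/64 = 5.313×10^-2 in⁴
Effective length L_e = K·L = 0.5 × 49.8 = 24.90 in
P_cr = π²EI / L_e² = π² × 15700×10³ × 5.313×10^-2 / 24.90² = 1.328×10^4 lb
Factor of safety n = P_cr / P = 13.279 / 5.90 = 2.25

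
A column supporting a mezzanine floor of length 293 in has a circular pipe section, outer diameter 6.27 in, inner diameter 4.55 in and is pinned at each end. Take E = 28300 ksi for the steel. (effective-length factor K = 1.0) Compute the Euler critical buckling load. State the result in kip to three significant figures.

d_o = 6.27 in, d_i = 4.55 in
I = π(d_o⁴ − d_i⁴)/64 = π(6.27⁴ − 4.550⁴)/64 = 54.83 in⁴
Effective length L_e = K·L = 1 × 293 = 293.0 in
P_cr = π²EI / L_e² = π² × 28300×10³ × 54.83 / 293.0² = 1.784×10^5 lb

P_cr ≈ 178 kip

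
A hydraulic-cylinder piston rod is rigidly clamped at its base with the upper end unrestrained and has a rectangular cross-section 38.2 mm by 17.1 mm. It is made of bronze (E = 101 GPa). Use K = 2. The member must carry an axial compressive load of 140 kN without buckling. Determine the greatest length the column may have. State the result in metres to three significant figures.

L_max ≈ 0.168 m

Buckling occurs about the weak axis: I_min = h·b³/12 with b = 17.1 mm (the shorter side).
I_min = 38.2×17.1³/12 = 1.592×10^4 mm⁴
I = 1.592×10^-8 m⁴
At the buckling limit P_cr = P = 1.400×10^5 N
From P_cr = π²EI/(K·L)²:  L = (1/K)·√(π²EI/P_cr) = (1/2)·√(π²×1.01×10^11×1.592×10^-8/1.400×10^5)
L = 0.168 m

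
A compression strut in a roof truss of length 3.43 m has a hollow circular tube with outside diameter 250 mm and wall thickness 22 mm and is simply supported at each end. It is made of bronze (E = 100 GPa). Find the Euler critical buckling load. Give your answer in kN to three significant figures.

Inner diameter d_i = 250 − 2×22 = 206.0 mm
I = π(d_o⁴ − d_i⁴)/64 = π(250⁴ − 206.0⁴)/64 = 1.034×10^8 mm⁴
I = 1.034×10^8 mm⁴ = 1.034×10^-4 m⁴
Effective length L_e = K·L = 1 × 3.43 = 3.430 m
P_cr = π²EI / L_e² = π² × 100×10⁹ × 1.034×10^-4 / 3.430² = 8.670×10^6 N

P_cr ≈ 8670 kN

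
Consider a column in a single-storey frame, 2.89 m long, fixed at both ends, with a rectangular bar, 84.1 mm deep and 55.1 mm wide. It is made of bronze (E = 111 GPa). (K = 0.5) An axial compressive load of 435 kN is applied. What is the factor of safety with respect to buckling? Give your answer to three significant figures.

n ≈ 1.41

Buckling occurs about the weak axis: I_min = h·b³/12 with b = 55.1 mm (the shorter side).
I_min = 84.1×55.1³/12 = 1.172×10^6 mm⁴
I = 1.172×10^6 mm⁴ = 1.172×10^-6 m⁴
Effective length L_e = K·L = 0.5 × 2.89 = 1.445 m
P_cr = π²EI / L_e² = π² × 111×10⁹ × 1.172×10^-6 / 1.445² = 6.151×10^5 N
Factor of safety n = P_cr / P = 615.12 / 435 = 1.41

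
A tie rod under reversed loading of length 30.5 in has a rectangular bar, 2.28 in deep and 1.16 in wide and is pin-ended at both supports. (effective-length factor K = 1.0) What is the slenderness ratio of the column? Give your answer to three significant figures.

For a rectangle r_min = b/√12 = 1.16/√12 = 0.3349 in
L_e = K·L = 1 × 30.5 = 30.50 in
λ = L_e / r_min = 30.500 / 0.3349 = 91.1

λ ≈ 91.1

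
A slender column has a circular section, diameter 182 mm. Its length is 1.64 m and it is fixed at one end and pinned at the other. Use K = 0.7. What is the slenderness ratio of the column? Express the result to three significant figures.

For a solid circle r = d/4 = 182/4 = 45.50 mm
L_e = K·L = 0.7 × 1.64 m = 1.148 m = 1148.0 mm
λ = L_e / r_min = 1148.0 / 45.50 = 25.2

λ ≈ 25.2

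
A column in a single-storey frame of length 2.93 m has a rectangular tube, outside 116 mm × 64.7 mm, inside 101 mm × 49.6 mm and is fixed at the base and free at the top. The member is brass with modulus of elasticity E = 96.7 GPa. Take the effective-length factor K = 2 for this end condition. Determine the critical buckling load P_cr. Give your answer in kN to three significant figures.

Weak-axis I_min = (h_o·b_o³ − h_i·b_i³)/12 with b_o = 64.7, b_i = 49.60 mm (shorter outer/inner sides).
I_min = (116×64.7³ − 101.0×49.60³)/12 = 1.591×10^6 mm⁴
I = 1.591×10^6 mm⁴ = 1.591×10^-6 m⁴
Effective length L_e = K·L = 2 × 2.93 = 5.860 m
P_cr = π²EI / L_e² = π² × 96.7×10⁹ × 1.591×10^-6 / 5.860² = 4.422×10^4 N

P_cr ≈ 44.2 kN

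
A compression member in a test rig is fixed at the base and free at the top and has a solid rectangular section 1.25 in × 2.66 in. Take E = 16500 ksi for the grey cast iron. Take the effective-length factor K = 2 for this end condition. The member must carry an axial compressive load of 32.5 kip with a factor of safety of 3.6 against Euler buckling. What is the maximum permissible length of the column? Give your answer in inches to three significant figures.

Buckling occurs about the weak axis: I_min = h·b³/12 with b = 1.25 in (the shorter side).
I_min = 2.66×1.25³/12 = 0.4329 in⁴
Required critical load P_cr = n·P = 3.6 × 32.5 = 117.0 kip = 1.170×10^5 lb
From P_cr = π²EI/(K·L)²:  L = (1/K)·√(π²EI/P_cr) = (1/2)·√(π²×1.65×10^7×0.4329/1.170×10^5)
L = 12.3 in

L_max ≈ 12.3 in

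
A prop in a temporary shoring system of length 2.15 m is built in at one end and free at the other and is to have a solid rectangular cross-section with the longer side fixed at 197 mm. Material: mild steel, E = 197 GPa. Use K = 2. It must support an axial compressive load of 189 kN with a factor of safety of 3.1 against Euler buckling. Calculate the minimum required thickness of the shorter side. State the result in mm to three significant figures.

b ≈ 69.8 mm

Required P_cr = n·P = 3.1 × 189 = 585.9 kN
L_e = K·L = 2 × 2.15 = 4.300 m
Required I = P_cr·L_e²/(π²E) = 5.859×10^5 × 4.300² / (π² × 1.97×10^11) = 5.572×10^-6 m⁴
I_req = 5.572×10^6 mm⁴
Rectangle, weak axis: I_min = h·b³/12 with h = 197 mm fixed  ⇒  b = (12I/h)^(1/3) = 69.8 mm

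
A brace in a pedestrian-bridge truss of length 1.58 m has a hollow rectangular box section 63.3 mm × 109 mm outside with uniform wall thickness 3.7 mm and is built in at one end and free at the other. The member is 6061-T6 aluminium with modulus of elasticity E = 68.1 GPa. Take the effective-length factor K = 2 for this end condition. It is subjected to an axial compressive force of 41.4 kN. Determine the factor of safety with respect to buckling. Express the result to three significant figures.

Inner dimensions: h_i = 109 − 2×3.7 = 101.6 mm, b_i = 63.3 − 2×3.7 = 55.90 mm
Weak-axis I_min = (h_o·b_o³ − h_i·b_i³)/12 with b_o = 63.3, b_i = 55.90 mm (shorter outer/inner sides).
I_min = (109×63.3³ − 101.6×55.90³)/12 = 8.249×10^5 mm⁴
I = 8.249×10^5 mm⁴ = 8.249×10^-7 m⁴
Effective length L_e = K·L = 2 × 1.58 = 3.160 m
P_cr = π²EI / L_e² = π² × 68.1×10⁹ × 8.249×10^-7 / 3.160² = 5.553×10^4 N
Factor of safety n = P_cr / P = 55.525 / 41.4 = 1.34

n ≈ 1.34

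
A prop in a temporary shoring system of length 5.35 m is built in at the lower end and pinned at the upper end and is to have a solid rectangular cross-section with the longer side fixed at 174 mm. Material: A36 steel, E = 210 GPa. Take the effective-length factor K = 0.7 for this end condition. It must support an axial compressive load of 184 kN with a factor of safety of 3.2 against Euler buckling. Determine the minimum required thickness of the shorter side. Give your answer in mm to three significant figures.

Required P_cr = n·P = 3.2 × 184 = 588.8 kN
L_e = K·L = 0.7 × 5.35 = 3.745 m
Required I = P_cr·L_e²/(π²E) = 5.888×10^5 × 3.745² / (π² × 2.10×10^11) = 3.984×10^-6 m⁴
I_req = 3.984×10^6 mm⁴
Rectangle, weak axis: I_min = h·b³/12 with h = 174 mm fixed  ⇒  b = (12I/h)^(1/3) = 65.0 mm

b ≈ 65.0 mm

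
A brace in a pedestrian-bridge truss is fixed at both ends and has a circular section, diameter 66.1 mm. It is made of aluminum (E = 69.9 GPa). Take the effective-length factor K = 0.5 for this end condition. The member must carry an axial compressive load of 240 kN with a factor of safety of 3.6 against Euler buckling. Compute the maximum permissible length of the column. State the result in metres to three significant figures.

I = πd⁴/64 = π×66.1⁴/64 = 9.371×10^5 mm⁴
I = 9.371×10^-7 m⁴
Required critical load P_cr = n·P = 3.6 × 240 = 864.0 kN = 8.640×10^5 N
From P_cr = π²EI/(K·L)²:  L = (1/K)·√(π²EI/P_cr) = (1/0.5)·√(π²×6.99×10^10×9.371×10^-7/8.640×10^5)
L = 1.73 m

L_max ≈ 1.73 m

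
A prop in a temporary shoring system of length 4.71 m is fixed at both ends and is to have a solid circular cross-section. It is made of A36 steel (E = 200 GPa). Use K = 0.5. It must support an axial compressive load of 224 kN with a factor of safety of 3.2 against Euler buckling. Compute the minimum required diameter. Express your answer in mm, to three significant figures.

Required P_cr = n·P = 3.2 × 224 = 716.8 kN
L_e = K·L = 0.5 × 4.71 = 2.355 m
Required I = P_cr·L_e²/(π²E) = 7.168×10^5 × 2.355² / (π² × 2.00×10^11) = 2.014×10^-6 m⁴
I_req = 2.014×10^6 mm⁴
Solid circle: I = πd⁴/64  ⇒  d = (64I/π)^(1/4) = (64×2.014×10^6/π)^(1/4) = 80.0 mm

d ≈ 80.0 mm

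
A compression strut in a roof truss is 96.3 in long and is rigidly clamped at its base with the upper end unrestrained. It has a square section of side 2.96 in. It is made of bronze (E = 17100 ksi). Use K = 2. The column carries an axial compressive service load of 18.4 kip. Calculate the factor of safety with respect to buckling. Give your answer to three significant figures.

I = a⁴/12 = 2.96⁴/12 = 6.397 in⁴
Effective length L_e = K·L = 2 × 96.3 = 192.6 in
P_cr = π²EI / L_e² = π² × 17100×10³ × 6.397 / 192.6² = 2.911×10^4 lb
Factor of safety n = P_cr / P = 29.105 / 18.4 = 1.58

n ≈ 1.58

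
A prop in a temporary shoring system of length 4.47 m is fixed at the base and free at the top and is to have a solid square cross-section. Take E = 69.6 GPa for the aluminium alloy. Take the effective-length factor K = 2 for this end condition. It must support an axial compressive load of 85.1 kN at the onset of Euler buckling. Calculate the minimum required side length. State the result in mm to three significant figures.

L_e = K·L = 2 × 4.47 = 8.940 m
Required I = P_cr·L_e²/(π²E) = 8.510×10^4 × 8.940² / (π² × 6.96×10^10) = 9.901×10^-6 m⁴
I_req = 9.901×10^6 mm⁴
Solid square: I = a⁴/12  ⇒  a = (12I)^(1/4) = (12×9.901×10^6)^(1/4) = 104 mm

a ≈ 104 mm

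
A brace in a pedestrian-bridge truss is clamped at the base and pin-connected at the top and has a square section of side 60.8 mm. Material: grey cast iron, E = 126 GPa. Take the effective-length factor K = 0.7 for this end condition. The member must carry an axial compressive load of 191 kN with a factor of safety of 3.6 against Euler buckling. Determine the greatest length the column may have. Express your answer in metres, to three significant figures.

L_max ≈ 2.05 m

I = a⁴/12 = 60.8⁴/12 = 1.139×10^6 mm⁴
I = 1.139×10^-6 m⁴
Required critical load P_cr = n·P = 3.6 × 191 = 687.6 kN = 6.876×10^5 N
From P_cr = π²EI/(K·L)²:  L = (1/K)·√(π²EI/P_cr) = (1/0.7)·√(π²×1.26×10^11×1.139×10^-6/6.876×10^5)
L = 2.05 m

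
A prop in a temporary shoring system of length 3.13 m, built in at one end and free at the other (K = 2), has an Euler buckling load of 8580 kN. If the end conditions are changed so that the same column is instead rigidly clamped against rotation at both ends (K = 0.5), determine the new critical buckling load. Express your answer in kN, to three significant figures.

P_cr ≈ 137000 kN

P_cr ∝ 1/K², so P_cr,new = P_cr,old × (K_old/K_new)² = 8580 × (2/0.5)²
= 8580 × 16.00 = 137000 kN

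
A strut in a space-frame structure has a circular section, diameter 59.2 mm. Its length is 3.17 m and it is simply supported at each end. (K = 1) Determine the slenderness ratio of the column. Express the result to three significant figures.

λ ≈ 214

For a solid circle r = d/4 = 59.2/4 = 14.80 mm
L_e = K·L = 1 × 3.17 m = 3.170 m = 3170.0 mm
λ = L_e / r_min = 3170.0 / 14.80 = 214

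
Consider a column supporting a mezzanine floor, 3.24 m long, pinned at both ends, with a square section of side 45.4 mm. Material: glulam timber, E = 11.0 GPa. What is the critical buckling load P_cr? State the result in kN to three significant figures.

I = a⁴/12 = 45.4⁴/12 = 3.540×10^5 mm⁴
I = 3.540×10^5 mm⁴ = 3.540×10^-7 m⁴
Effective length L_e = K·L = 1 × 3.24 = 3.240 m
P_cr = π²EI / L_e² = π² × 11.0×10⁹ × 3.540×10^-7 / 3.240² = 3.661×10^3 N

P_cr ≈ 3.66 kN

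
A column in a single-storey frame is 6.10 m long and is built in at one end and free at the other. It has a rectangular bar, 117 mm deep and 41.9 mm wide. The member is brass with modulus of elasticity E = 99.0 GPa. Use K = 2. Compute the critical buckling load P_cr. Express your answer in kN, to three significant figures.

P_cr ≈ 4.71 kN

Buckling occurs about the weak axis: I_min = h·b³/12 with b = 41.9 mm (the shorter side).
I_min = 117×41.9³/12 = 7.172×10^5 mm⁴
I = 7.172×10^5 mm⁴ = 7.172×10^-7 m⁴
Effective length L_e = K·L = 2 × 6.10 = 12.20 m
P_cr = π²EI / L_e² = π² × 99.0×10⁹ × 7.172×10^-7 / 12.20² = 4.708×10^3 N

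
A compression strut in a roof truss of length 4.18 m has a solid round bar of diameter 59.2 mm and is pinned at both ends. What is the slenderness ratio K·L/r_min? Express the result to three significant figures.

For a solid circle r = d/4 = 59.2/4 = 14.80 mm
L_e = K·L = 1 × 4.18 m = 4.180 m = 4180.0 mm
λ = L_e / r_min = 4180.0 / 14.80 = 282

λ ≈ 282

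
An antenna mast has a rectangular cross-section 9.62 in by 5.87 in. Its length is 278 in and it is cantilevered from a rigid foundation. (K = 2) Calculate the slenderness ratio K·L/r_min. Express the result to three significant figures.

λ ≈ 328

For a rectangle r_min = b/√12 = 5.87/√12 = 1.695 in
L_e = K·L = 2 × 278 = 556.0 in
λ = L_e / r_min = 556.00 / 1.695 = 328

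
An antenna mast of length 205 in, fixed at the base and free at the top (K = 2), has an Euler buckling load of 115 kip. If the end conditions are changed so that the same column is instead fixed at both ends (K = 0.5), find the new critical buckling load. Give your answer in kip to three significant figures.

P_cr ∝ 1/K², so P_cr,new = P_cr,old × (K_old/K_new)² = 115 × (2/0.5)²
= 115 × 16.00 = 1840 kip

P_cr ≈ 1840 kip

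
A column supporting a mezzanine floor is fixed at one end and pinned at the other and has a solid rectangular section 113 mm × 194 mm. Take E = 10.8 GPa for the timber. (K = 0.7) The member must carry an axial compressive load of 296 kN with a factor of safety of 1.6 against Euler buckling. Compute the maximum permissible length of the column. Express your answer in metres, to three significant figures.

L_max ≈ 3.27 m

Buckling occurs about the weak axis: I_min = h·b³/12 with b = 113 mm (the shorter side).
I_min = 194×113³/12 = 2.333×10^7 mm⁴
I = 2.333×10^-5 m⁴
Required critical load P_cr = n·P = 1.6 × 296 = 473.6 kN = 4.736×10^5 N
From P_cr = π²EI/(K·L)²:  L = (1/K)·√(π²EI/P_cr) = (1/0.7)·√(π²×1.08×10^10×2.333×10^-5/4.736×10^5)
L = 3.27 m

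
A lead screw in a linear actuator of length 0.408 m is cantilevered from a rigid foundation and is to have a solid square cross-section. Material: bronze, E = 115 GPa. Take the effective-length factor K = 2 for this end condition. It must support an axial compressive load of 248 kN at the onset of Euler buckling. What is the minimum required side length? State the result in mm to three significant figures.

a ≈ 36.3 mm

L_e = K·L = 2 × 0.408 = 0.8160 m
Required I = P_cr·L_e²/(π²E) = 2.480×10^5 × 0.8160² / (π² × 1.15×10^11) = 1.455×10^-7 m⁴
I_req = 1.455×10^5 mm⁴
Solid square: I = a⁴/12  ⇒  a = (12I)^(1/4) = (12×1.455×10^5)^(1/4) = 36.3 mm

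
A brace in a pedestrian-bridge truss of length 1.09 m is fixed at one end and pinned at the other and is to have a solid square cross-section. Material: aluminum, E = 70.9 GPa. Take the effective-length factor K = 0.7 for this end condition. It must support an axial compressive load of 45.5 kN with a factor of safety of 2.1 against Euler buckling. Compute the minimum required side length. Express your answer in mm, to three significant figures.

a ≈ 31.3 mm

Required P_cr = n·P = 2.1 × 45.5 = 95.55 kN
L_e = K·L = 0.7 × 1.09 = 0.7630 m
Required I = P_cr·L_e²/(π²E) = 9.555×10^4 × 0.7630² / (π² × 7.09×10^10) = 7.949×10^-8 m⁴
I_req = 7.949×10^4 mm⁴
Solid square: I = a⁴/12  ⇒  a = (12I)^(1/4) = (12×7.949×10^4)^(1/4) = 31.3 mm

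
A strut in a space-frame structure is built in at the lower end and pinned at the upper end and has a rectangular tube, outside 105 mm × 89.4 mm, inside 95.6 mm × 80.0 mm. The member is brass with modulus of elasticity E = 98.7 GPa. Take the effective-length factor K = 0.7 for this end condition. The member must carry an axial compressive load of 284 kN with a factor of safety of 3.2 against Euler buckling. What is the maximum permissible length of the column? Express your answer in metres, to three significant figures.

L_max ≈ 2.18 m

Weak-axis I_min = (h_o·b_o³ − h_i·b_i³)/12 with b_o = 89.4, b_i = 80.00 mm (shorter outer/inner sides).
I_min = (105×89.4³ − 95.60×80.00³)/12 = 2.173×10^6 mm⁴
I = 2.173×10^-6 m⁴
Required critical load P_cr = n·P = 3.2 × 284 = 908.8 kN = 9.088×10^5 N
From P_cr = π²EI/(K·L)²:  L = (1/K)·√(π²EI/P_cr) = (1/0.7)·√(π²×9.87×10^10×2.173×10^-6/9.088×10^5)
L = 2.18 m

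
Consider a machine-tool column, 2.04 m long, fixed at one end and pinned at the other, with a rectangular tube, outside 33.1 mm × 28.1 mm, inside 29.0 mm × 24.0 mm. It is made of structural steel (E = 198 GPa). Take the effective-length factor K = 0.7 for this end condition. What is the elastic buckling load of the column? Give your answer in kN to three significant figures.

Weak-axis I_min = (h_o·b_o³ − h_i·b_i³)/12 with b_o = 28.1, b_i = 24.00 mm (shorter outer/inner sides).
I_min = (33.1×28.1³ − 29.00×24.00³)/12 = 2.779×10^4 mm⁴
I = 2.779×10^4 mm⁴ = 2.779×10^-8 m⁴
Effective length L_e = K·L = 0.7 × 2.04 = 1.428 m
P_cr = π²EI / L_e² = π² × 198×10⁹ × 2.779×10^-8 / 1.428² = 2.664×10^4 N

P_cr ≈ 26.6 kN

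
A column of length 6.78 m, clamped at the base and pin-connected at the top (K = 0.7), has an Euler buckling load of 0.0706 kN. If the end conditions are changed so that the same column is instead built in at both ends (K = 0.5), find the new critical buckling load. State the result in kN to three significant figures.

P_cr ∝ 1/K², so P_cr,new = P_cr,old × (K_old/K_new)² = 0.0706 × (0.7/0.5)²
= 0.0706 × 1.960 = 0.138 kN

P_cr ≈ 0.138 kN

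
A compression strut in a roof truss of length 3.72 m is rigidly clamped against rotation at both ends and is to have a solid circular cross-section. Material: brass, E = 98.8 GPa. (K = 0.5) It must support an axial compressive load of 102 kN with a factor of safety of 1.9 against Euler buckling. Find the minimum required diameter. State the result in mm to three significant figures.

Required P_cr = n·P = 1.9 × 102 = 193.8 kN
L_e = K·L = 0.5 × 3.72 = 1.860 m
Required I = P_cr·L_e²/(π²E) = 1.938×10^5 × 1.860² / (π² × 9.88×10^10) = 6.876×10^-7 m⁴
I_req = 6.876×10^5 mm⁴
Solid circle: I = πd⁴/64  ⇒  d = (64I/π)^(1/4) = (64×6.876×10^5/π)^(1/4) = 61.2 mm

d ≈ 61.2 mm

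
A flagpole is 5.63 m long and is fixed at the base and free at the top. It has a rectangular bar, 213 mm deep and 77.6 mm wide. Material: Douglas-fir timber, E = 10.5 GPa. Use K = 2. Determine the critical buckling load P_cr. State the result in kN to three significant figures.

Buckling occurs about the weak axis: I_min = h·b³/12 with b = 77.6 mm (the shorter side).
I_min = 213×77.6³/12 = 8.294×10^6 mm⁴
I = 8.294×10^6 mm⁴ = 8.294×10^-6 m⁴
Effective length L_e = K·L = 2 × 5.63 = 11.26 m
P_cr = π²EI / L_e² = π² × 10.5×10⁹ × 8.294×10^-6 / 11.26² = 6.779×10^3 N

P_cr ≈ 6.78 kN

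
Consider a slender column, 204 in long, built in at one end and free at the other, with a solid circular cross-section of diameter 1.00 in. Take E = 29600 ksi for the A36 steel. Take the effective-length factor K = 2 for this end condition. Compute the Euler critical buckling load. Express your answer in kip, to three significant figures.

I = πd⁴/64 = π×1.00⁴/64 = 4.909×10^-2 in⁴
Effective length L_e = K·L = 2 × 204 = 408.0 in
P_cr = π²EI / L_e² = π² × 29600×10³ × 4.909×10^-2 / 408.0² = 86.15 lb

P_cr ≈ 0.0861 kip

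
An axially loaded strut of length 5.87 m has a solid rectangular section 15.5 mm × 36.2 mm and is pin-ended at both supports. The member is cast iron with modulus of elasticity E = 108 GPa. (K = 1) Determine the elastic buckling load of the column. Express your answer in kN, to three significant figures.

P_cr ≈ 0.348 kN

Buckling occurs about the weak axis: I_min = h·b³/12 with b = 15.5 mm (the shorter side).
I_min = 36.2×15.5³/12 = 1.123×10^4 mm⁴
I = 1.123×10^4 mm⁴ = 1.123×10^-8 m⁴
Effective length L_e = K·L = 1 × 5.87 = 5.870 m
P_cr = π²EI / L_e² = π² × 108×10⁹ × 1.123×10^-8 / 5.870² = 347.5 N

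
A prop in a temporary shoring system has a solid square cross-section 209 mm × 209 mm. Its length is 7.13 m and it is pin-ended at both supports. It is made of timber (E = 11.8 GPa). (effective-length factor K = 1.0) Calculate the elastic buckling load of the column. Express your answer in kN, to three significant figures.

I = a⁴/12 = 209⁴/12 = 1.590×10^8 mm⁴
I = 1.590×10^8 mm⁴ = 1.590×10^-4 m⁴
Effective length L_e = K·L = 1 × 7.13 = 7.130 m
P_cr = π²EI / L_e² = π² × 11.8×10⁹ × 1.590×10^-4 / 7.130² = 3.643×10^5 N

P_cr ≈ 364 kN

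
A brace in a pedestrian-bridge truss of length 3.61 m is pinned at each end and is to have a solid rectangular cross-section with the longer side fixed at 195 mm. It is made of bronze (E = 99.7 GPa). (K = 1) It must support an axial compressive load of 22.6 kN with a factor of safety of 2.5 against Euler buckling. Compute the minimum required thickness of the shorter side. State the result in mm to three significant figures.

b ≈ 35.8 mm

Required P_cr = n·P = 2.5 × 22.6 = 56.50 kN
L_e = K·L = 1 × 3.61 = 3.610 m
Required I = P_cr·L_e²/(π²E) = 5.650×10^4 × 3.610² / (π² × 9.97×10^10) = 7.483×10^-7 m⁴
I_req = 7.483×10^5 mm⁴
Rectangle, weak axis: I_min = h·b³/12 with h = 195 mm fixed  ⇒  b = (12I/h)^(1/3) = 35.8 mm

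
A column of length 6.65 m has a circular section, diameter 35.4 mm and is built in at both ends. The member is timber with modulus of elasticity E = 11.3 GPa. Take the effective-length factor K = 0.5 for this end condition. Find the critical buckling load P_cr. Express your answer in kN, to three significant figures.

P_cr ≈ 0.778 kN

I = πd⁴/64 = π×35.4⁴/64 = 7.709×10^4 mm⁴
I = 7.709×10^4 mm⁴ = 7.709×10^-8 m⁴
Effective length L_e = K·L = 0.5 × 6.65 = 3.325 m
P_cr = π²EI / L_e² = π² × 11.3×10⁹ × 7.709×10^-8 / 3.325² = 777.6 N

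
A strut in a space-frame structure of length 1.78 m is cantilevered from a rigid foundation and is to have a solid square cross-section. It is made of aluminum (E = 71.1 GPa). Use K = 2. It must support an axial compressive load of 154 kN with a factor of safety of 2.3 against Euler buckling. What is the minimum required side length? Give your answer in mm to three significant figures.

a ≈ 93.6 mm

Required P_cr = n·P = 2.3 × 154 = 354.2 kN
L_e = K·L = 2 × 1.78 = 3.560 m
Required I = P_cr·L_e²/(π²E) = 3.542×10^5 × 3.560² / (π² × 7.11×10^10) = 6.397×10^-6 m⁴
I_req = 6.397×10^6 mm⁴
Solid square: I = a⁴/12  ⇒  a = (12I)^(1/4) = (12×6.397×10^6)^(1/4) = 93.6 mm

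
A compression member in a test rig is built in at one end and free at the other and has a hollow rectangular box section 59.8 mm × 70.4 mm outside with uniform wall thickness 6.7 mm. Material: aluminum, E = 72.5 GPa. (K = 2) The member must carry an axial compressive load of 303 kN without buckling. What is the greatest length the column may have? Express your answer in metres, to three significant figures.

L_max ≈ 0.679 m

Inner dimensions: h_i = 70.4 − 2×6.7 = 57.00 mm, b_i = 59.8 − 2×6.7 = 46.40 mm
Weak-axis I_min = (h_o·b_o³ − h_i·b_i³)/12 with b_o = 59.8, b_i = 46.40 mm (shorter outer/inner sides).
I_min = (70.4×59.8³ − 57.00×46.40³)/12 = 7.801×10^5 mm⁴
I = 7.801×10^-7 m⁴
At the buckling limit P_cr = P = 3.030×10^5 N
From P_cr = π²EI/(K·L)²:  L = (1/K)·√(π²EI/P_cr) = (1/2)·√(π²×7.25×10^10×7.801×10^-7/3.030×10^5)
L = 0.679 m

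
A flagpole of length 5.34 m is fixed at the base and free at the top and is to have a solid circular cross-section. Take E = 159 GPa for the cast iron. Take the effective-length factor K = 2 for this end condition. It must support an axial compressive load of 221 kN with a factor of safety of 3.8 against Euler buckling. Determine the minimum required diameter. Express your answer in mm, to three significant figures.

d ≈ 188 mm

Required P_cr = n·P = 3.8 × 221 = 839.8 kN
L_e = K·L = 2 × 5.34 = 10.68 m
Required I = P_cr·L_e²/(π²E) = 8.398×10^5 × 10.68² / (π² × 1.59×10^11) = 6.104×10^-5 m⁴
I_req = 6.104×10^7 mm⁴
Solid circle: I = πd⁴/64  ⇒  d = (64I/π)^(1/4) = (64×6.104×10^7/π)^(1/4) = 188 mm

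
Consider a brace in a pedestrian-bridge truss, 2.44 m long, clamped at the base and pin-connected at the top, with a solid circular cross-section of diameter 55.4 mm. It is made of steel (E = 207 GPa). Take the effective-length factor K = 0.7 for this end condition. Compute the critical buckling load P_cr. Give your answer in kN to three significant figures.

I = πd⁴/64 = π×55.4⁴/64 = 4.624×10^5 mm⁴
I = 4.624×10^5 mm⁴ = 4.624×10^-7 m⁴
Effective length L_e = K·L = 0.7 × 2.44 = 1.708 m
P_cr = π²EI / L_e² = π² × 207×10⁹ × 4.624×10^-7 / 1.708² = 3.238×10^5 N

P_cr ≈ 324 kN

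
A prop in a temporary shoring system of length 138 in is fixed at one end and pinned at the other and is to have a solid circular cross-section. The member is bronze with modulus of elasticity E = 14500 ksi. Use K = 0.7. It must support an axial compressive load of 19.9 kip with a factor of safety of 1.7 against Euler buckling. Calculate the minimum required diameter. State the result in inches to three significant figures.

d ≈ 2.59 in

Required P_cr = n·P = 1.7 × 19.9 = 33.83 kip
L_e = K·L = 0.7 × 138 = 96.60 in
Required I = P_cr·L_e²/(π²E) = 3.383×10^4 × 96.60² / (π² × 1.45×10^7) = 2.206 in⁴
Solid circle: I = πd⁴/64  ⇒  d = (64I/π)^(1/4) = (64×2.206/π)^(1/4) = 2.59 in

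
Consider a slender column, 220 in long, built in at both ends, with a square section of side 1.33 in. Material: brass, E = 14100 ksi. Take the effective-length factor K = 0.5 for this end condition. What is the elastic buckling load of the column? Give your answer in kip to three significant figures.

P_cr ≈ 3.00 kip

I = a⁴/12 = 1.33⁴/12 = 0.2608 in⁴
Effective length L_e = K·L = 0.5 × 220 = 110.0 in
P_cr = π²EI / L_e² = π² × 14100×10³ × 0.2608 / 110.0² = 2.999×10^3 lb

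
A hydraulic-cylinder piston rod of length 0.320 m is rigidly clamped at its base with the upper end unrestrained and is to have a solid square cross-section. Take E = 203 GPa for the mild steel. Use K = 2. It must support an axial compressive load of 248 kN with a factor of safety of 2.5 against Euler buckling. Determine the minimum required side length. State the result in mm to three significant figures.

Required P_cr = n·P = 2.5 × 248 = 620.0 kN
L_e = K·L = 2 × 0.320 = 0.6400 m
Required I = P_cr·L_e²/(π²E) = 6.200×10^5 × 0.6400² / (π² × 2.03×10^11) = 1.268×10^-7 m⁴
I_req = 1.268×10^5 mm⁴
Solid square: I = a⁴/12  ⇒  a = (12I)^(1/4) = (12×1.268×10^5)^(1/4) = 35.1 mm

a ≈ 35.1 mm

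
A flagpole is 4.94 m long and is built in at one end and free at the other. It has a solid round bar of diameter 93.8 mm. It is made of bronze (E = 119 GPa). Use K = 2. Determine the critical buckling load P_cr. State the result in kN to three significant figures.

I = πd⁴/64 = π×93.8⁴/64 = 3.800×10^6 mm⁴
I = 3.800×10^6 mm⁴ = 3.800×10^-6 m⁴
Effective length L_e = K·L = 2 × 4.94 = 9.880 m
P_cr = π²EI / L_e² = π² × 119×10⁹ × 3.800×10^-6 / 9.880² = 4.572×10^4 N

P_cr ≈ 45.7 kN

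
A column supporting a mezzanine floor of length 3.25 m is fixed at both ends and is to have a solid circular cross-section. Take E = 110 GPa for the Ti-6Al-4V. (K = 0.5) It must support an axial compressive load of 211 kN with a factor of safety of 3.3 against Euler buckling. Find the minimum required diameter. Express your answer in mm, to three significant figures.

d ≈ 76.6 mm

Required P_cr = n·P = 3.3 × 211 = 696.3 kN
L_e = K·L = 0.5 × 3.25 = 1.625 m
Required I = P_cr·L_e²/(π²E) = 6.963×10^5 × 1.625² / (π² × 1.10×10^11) = 1.694×10^-6 m⁴
I_req = 1.694×10^6 mm⁴
Solid circle: I = πd⁴/64  ⇒  d = (64I/π)^(1/4) = (64×1.694×10^6/π)^(1/4) = 76.6 mm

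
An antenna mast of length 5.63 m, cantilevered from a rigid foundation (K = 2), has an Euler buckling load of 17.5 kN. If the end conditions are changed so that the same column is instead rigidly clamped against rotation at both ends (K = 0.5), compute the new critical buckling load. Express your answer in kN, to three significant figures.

P_cr ∝ 1/K², so P_cr,new = P_cr,old × (K_old/K_new)² = 17.5 × (2/0.5)²
= 17.5 × 16.00 = 280 kN

P_cr ≈ 280 kN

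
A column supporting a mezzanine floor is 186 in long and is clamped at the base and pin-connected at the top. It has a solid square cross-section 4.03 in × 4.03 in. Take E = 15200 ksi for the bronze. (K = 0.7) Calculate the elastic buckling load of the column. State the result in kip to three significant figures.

P_cr ≈ 195 kip

I = a⁴/12 = 4.03⁴/12 = 21.98 in⁴
Effective length L_e = K·L = 0.7 × 186 = 130.2 in
P_cr = π²EI / L_e² = π² × 15200×10³ × 21.98 / 130.2² = 1.945×10^5 lb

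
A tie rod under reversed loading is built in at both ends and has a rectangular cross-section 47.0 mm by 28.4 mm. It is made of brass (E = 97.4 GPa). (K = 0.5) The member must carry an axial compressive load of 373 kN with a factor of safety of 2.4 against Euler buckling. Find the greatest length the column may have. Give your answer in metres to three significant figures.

Buckling occurs about the weak axis: I_min = h·b³/12 with b = 28.4 mm (the shorter side).
I_min = 47.0×28.4³/12 = 8.972×10^4 mm⁴
I = 8.972×10^-8 m⁴
Required critical load P_cr = n·P = 2.4 × 373 = 895.2 kN = 8.952×10^5 N
From P_cr = π²EI/(K·L)²:  L = (1/K)·√(π²EI/P_cr) = (1/0.5)·√(π²×9.74×10^10×8.972×10^-8/8.952×10^5)
L = 0.621 m

L_max ≈ 0.621 m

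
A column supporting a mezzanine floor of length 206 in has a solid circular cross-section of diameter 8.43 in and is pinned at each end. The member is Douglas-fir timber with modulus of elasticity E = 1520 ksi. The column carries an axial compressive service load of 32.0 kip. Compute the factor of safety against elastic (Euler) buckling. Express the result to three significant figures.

n ≈ 2.74

I = πd⁴/64 = π×8.43⁴/64 = 247.9 in⁴
Effective length L_e = K·L = 1 × 206 = 206.0 in
P_cr = π²EI / L_e² = π² × 1520×10³ × 247.9 / 206.0² = 8.764×10^4 lb
Factor of safety n = P_cr / P = 87.637 / 32.0 = 2.74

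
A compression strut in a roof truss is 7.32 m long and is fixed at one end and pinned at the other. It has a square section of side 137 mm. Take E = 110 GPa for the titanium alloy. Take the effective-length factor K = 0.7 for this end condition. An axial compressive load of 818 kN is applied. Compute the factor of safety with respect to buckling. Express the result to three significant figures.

I = a⁴/12 = 137⁴/12 = 2.936×10^7 mm⁴
I = 2.936×10^7 mm⁴ = 2.936×10^-5 m⁴
Effective length L_e = K·L = 0.7 × 7.32 = 5.124 m
P_cr = π²EI / L_e² = π² × 110×10⁹ × 2.936×10^-5 / 5.124² = 1.214×10^6 N
Factor of safety n = P_cr / P = 1213.9 / 818 = 1.48

n ≈ 1.48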